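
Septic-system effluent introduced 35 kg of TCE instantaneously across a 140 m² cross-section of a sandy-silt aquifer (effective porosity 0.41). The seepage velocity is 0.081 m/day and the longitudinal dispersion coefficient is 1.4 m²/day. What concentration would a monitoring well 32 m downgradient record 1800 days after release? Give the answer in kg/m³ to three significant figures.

0.000948 kg/m³

For an instantaneous plane source, C(x,t) = M/(n_e·A·√(4πDt)) · exp(−(x−vt)²/(4Dt)), with n_e·A the pore (flow) area.
Plume center vt = 0.081 × 1800 = 145.8 m, so the well at 32 m is 113.8 m upgradient of the peak.
√(4πDt) = 178.0 m, giving peak height M/(n_e·A·√(4πDt)) = 35/(0.41 × 140 × 178.0) = 0.003426 kg/m³.
(x−vt)²/(4Dt) = (-113.8)²/(4 × 1.4 × 1800) = 1.285; exp(−1.285) = 0.2767.
C = 0.003426 × 0.2767 = 0.000948 kg/m³.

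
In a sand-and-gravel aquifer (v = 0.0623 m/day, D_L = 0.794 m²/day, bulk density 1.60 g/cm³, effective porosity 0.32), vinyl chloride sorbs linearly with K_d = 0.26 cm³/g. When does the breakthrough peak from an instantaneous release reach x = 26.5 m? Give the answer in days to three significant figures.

Retardation factor R = 1 + ρ_b·K_d/n = 1 + 1.60 × 0.26/0.32 = 2.300.
Sorption retards both mechanisms: v_R = v/R = 0.02709 m/day, D_R = D/R = 0.3452 m²/day.
Peak time from v_R²t² + 2D_R t − x² = 0: t = (√(D_R² + v_R²x²) − D_R)/v_R².
√(D_R² + v_R²x²) = √(0.3452² + 0.02709² × 26.5²) = 0.7966; v_R² = 0.0007339.
t = (0.7966 − 0.3452)/0.0007339 = 615 days.

615 days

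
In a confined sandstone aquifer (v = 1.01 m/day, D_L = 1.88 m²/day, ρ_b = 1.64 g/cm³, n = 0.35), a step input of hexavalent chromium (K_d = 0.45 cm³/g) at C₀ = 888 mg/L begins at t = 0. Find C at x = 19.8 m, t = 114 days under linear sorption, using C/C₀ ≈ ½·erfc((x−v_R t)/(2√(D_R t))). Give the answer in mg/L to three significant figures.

Retardation factor R = 1 + ρ_b·K_d/n = 1 + 1.64 × 0.45/0.35 = 3.109.
Sorption retards both mechanisms: v_R = v/R = 0.3249 m/day, D_R = D/R = 0.6047 m²/day.
v_R·t = 0.3249 × 114 = 37.0386 m; 2√(D_R t) = 16.61 m; argument = (19.8 − 37.0386)/16.61 = -1.038.
C = C₀ × ½·erfc(-1.038) = 888 × 0.9289 = 825 mg/L.

825 mg/L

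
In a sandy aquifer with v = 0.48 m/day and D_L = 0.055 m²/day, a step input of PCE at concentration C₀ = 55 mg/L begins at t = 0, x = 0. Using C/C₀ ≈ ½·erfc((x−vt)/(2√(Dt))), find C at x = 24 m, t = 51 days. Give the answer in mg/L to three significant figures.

For a continuous step input, C/C₀ ≈ ½·erfc((x−vt)/(2√(Dt))).
vt = 0.48 × 51 = 24.48 m and 2√(Dt) = 2√(0.055 × 51) = 3.350 m.
Argument (x−vt)/(2√(Dt)) = (24 − 24.48)/3.350 = -0.1433; ½·erfc(-0.1433) = 0.5803.
C = 55 × 0.5803 = 31.9 mg/L.

31.9 mg/L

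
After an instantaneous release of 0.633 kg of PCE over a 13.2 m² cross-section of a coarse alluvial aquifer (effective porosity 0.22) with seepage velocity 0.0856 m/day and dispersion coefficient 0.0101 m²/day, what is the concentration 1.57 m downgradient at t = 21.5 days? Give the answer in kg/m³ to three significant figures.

For an instantaneous plane source, C(x,t) = M/(n_e·A·√(4πDt)) · exp(−(x−vt)²/(4Dt)), with n_e·A the pore (flow) area.
Plume center vt = 0.0856 × 21.5 = 1.8404 m, so the well at 1.57 m is 0.2704 m upgradient of the peak.
√(4πDt) = 1.652 m, giving peak height M/(n_e·A·√(4πDt)) = 0.633/(0.22 × 13.2 × 1.652) = 0.1319 kg/m³.
(x−vt)²/(4Dt) = (-0.2704)²/(4 × 0.0101 × 21.5) = 0.08418; exp(−0.08418) = 0.9193.
C = 0.1319 × 0.9193 = 0.121 kg/m³.

0.121 kg/m³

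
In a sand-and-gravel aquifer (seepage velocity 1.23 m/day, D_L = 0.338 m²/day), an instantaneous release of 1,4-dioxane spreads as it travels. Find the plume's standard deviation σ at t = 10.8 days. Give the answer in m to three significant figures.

2.70 m

Dispersive spreading gives a Gaussian with σ² = 2Dt; advection only shifts the center.
σ = √(2 × 0.338 × 10.8) = 2.70 m.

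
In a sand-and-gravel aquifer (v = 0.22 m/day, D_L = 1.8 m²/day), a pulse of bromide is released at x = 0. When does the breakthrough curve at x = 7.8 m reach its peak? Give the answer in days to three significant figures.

For the 1D instantaneous-source solution, setting ∂C/∂t = 0 at fixed x gives v²t² + 2Dt − x² = 0, so t = (√(D² + v²x²) − D)/v².
√(D² + v²x²) = √(1.8² + 0.22² × 7.8²) = 2.487; v² = 0.0484.
t = (2.487 − 1.8)/0.0484 = 14.2 days (vs. the pure-advection estimate x/v = 35.5 d).

14.2 days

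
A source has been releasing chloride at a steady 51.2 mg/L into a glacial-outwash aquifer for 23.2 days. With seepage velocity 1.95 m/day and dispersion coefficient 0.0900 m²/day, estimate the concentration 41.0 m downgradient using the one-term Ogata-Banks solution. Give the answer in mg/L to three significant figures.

50.2 mg/L

For a continuous step input, C/C₀ ≈ ½·erfc((x−vt)/(2√(Dt))).
vt = 1.95 × 23.2 = 45.24 m and 2√(Dt) = 2√(0.0900 × 23.2) = 2.890 m.
Argument (x−vt)/(2√(Dt)) = (41.0 − 45.24)/2.890 = -1.467; ½·erfc(-1.467) = 0.9810.
C = 51.2 × 0.9810 = 50.2 mg/L.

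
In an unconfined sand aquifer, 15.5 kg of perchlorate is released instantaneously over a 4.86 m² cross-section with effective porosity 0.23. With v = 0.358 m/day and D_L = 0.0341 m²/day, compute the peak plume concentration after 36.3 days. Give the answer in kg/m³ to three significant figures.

3.52 kg/m³

The peak of an instantaneous 1D plume sits at x = vt; there the Gaussian factor is 1 and C_max = M/(n_e·A·√(4πDt)), where n_e·A is the pore area the mass is dissolved in.
√(4πDt) = √(4π × 0.0341 × 36.3) = 3.944 m, so C_max = 15.5/(0.23 × 4.86 × 3.944) = 3.52 kg/m³.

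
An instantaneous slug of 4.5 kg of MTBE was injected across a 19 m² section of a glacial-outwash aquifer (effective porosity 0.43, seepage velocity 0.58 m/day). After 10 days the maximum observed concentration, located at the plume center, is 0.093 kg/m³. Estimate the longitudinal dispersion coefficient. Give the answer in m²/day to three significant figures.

0.279 m²/day

At the plume center C_max = M/(n_e·A·√(4πDt)), so D = M²/(4πt·(n_e·A·C_max)²).
n_e·A·C_max = 0.43 × 19 × 0.093 = 0.7598 kg/m.
D = 4.5²/(4π × 10 × 0.7598²) = 0.279 m²/day.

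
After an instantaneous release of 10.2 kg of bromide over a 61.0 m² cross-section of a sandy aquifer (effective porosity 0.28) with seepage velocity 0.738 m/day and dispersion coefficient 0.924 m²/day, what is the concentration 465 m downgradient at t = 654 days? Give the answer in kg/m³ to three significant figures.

For an instantaneous plane source, C(x,t) = M/(n_e·A·√(4πDt)) · exp(−(x−vt)²/(4Dt)), with n_e·A the pore (flow) area.
Plume center vt = 0.738 × 654 = 482.652 m, so the well at 465 m is 17.652 m upgradient of the peak.
√(4πDt) = 87.14 m, giving peak height M/(n_e·A·√(4πDt)) = 10.2/(0.28 × 61.0 × 87.14) = 0.006853 kg/m³.
(x−vt)²/(4Dt) = (-17.652)²/(4 × 0.924 × 654) = 0.1289; exp(−0.1289) = 0.8791.
C = 0.006853 × 0.8791 = 0.00602 kg/m³.

0.00602 kg/m³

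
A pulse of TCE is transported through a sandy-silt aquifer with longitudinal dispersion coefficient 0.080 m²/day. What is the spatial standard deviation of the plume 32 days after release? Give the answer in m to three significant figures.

2.26 m

Dispersive spreading gives a Gaussian with σ² = 2Dt; advection only shifts the center.
σ = √(2 × 0.080 × 32) = 2.26 m.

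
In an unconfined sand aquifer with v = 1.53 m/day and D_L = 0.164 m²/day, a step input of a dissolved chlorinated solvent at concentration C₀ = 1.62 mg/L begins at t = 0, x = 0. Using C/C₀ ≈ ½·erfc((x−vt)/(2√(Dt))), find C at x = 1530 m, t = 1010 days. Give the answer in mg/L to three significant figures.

For a continuous step input, C/C₀ ≈ ½·erfc((x−vt)/(2√(Dt))).
vt = 1.53 × 1010 = 1545.3 m and 2√(Dt) = 2√(0.164 × 1010) = 25.74 m.
Argument (x−vt)/(2√(Dt)) = (1530 − 1545.3)/25.74 = -0.5944; ½·erfc(-0.5944) = 0.7997.
C = 1.62 × 0.7997 = 1.30 mg/L.

1.30 mg/L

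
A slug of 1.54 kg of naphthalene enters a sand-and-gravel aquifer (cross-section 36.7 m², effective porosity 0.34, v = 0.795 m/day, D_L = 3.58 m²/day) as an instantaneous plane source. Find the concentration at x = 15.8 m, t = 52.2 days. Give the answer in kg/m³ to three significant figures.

0.00105 kg/m³

For an instantaneous plane source, C(x,t) = M/(n_e·A·√(4πDt)) · exp(−(x−vt)²/(4Dt)), with n_e·A the pore (flow) area.
Plume center vt = 0.795 × 52.2 = 41.499 m, so the well at 15.8 m is 25.699 m upgradient of the peak.
√(4πDt) = 48.46 m, giving peak height M/(n_e·A·√(4πDt)) = 1.54/(0.34 × 36.7 × 48.46) = 0.002547 kg/m³.
(x−vt)²/(4Dt) = (-25.699)²/(4 × 3.58 × 52.2) = 0.8835; exp(−0.8835) = 0.4133.
C = 0.002547 × 0.4133 = 0.00105 kg/m³.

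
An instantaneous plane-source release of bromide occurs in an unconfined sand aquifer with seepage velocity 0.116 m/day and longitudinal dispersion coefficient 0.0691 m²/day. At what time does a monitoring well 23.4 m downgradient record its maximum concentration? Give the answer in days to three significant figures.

For the 1D instantaneous-source solution, setting ∂C/∂t = 0 at fixed x gives v²t² + 2Dt − x² = 0, so t = (√(D² + v²x²) − D)/v².
√(D² + v²x²) = √(0.0691² + 0.116² × 23.4²) = 2.715; v² = 0.013456.
t = (2.715 − 0.0691)/0.013456 = 197 days (vs. the pure-advection estimate x/v = 202 d).

197 days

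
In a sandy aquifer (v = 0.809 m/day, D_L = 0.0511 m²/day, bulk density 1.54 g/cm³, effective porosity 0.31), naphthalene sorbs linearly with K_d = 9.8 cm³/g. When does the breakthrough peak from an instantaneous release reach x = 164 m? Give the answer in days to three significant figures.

Retardation factor R = 1 + ρ_b·K_d/n = 1 + 1.54 × 9.8/0.31 = 49.68.
Sorption retards both mechanisms: v_R = v/R = 0.01628 m/day, D_R = D/R = 0.001029 m²/day.
Peak time from v_R²t² + 2D_R t − x² = 0: t = (√(D_R² + v_R²x²) − D_R)/v_R².
√(D_R² + v_R²x²) = √(0.001029² + 0.01628² × 164²) = 2.670; v_R² = 0.0002650.
t = (2.670 − 0.001029)/0.0002650 = 10100 days.

10100 days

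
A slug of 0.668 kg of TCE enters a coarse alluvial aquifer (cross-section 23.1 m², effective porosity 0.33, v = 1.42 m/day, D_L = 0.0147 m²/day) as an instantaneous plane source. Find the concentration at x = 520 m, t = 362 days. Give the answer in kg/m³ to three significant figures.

0.00202 kg/m³

For an instantaneous plane source, C(x,t) = M/(n_e·A·√(4πDt)) · exp(−(x−vt)²/(4Dt)), with n_e·A the pore (flow) area.
Plume center vt = 1.42 × 362 = 514.04 m, so the well at 520 m is 5.96 m downgradient of the peak.
√(4πDt) = 8.177 m, giving peak height M/(n_e·A·√(4πDt)) = 0.668/(0.33 × 23.1 × 8.177) = 0.01072 kg/m³.
(x−vt)²/(4Dt) = (5.96)²/(4 × 0.0147 × 362) = 1.669; exp(−1.669) = 0.1884.
C = 0.01072 × 0.1884 = 0.00202 kg/m³.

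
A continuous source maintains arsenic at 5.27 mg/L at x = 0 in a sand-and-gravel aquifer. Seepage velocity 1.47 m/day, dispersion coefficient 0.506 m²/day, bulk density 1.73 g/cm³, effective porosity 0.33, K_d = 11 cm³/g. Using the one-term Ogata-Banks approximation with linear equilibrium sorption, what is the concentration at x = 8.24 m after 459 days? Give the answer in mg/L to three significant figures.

Retardation factor R = 1 + ρ_b·K_d/n = 1 + 1.73 × 11/0.33 = 58.67.
Sorption retards both mechanisms: v_R = v/R = 0.02506 m/day, D_R = D/R = 0.008625 m²/day.
v_R·t = 0.02506 × 459 = 11.50254 m; 2√(D_R t) = 3.979 m; argument = (8.24 − 11.50254)/3.979 = -0.8199.
C = C₀ × ½·erfc(-0.8199) = 5.27 × 0.8769 = 4.62 mg/L.

4.62 mg/L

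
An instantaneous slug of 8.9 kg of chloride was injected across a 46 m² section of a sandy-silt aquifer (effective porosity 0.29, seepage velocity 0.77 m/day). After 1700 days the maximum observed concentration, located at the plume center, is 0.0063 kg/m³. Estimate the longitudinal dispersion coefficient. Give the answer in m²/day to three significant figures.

At the plume center C_max = M/(n_e·A·√(4πDt)), so D = M²/(4πt·(n_e·A·C_max)²).
n_e·A·C_max = 0.29 × 46 × 0.0063 = 0.08404 kg/m.
D = 8.9²/(4π × 1700 × 0.08404²) = 0.525 m²/day.

0.525 m²/day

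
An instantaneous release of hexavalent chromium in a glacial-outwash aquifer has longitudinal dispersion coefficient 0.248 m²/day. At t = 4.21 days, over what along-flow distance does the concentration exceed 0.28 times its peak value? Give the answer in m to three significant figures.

4.61 m

The plume is Gaussian with σ = √(2Dt) = √(2 × 0.248 × 4.21) = 1.445 m.
C/C_peak = exp(−Δx²/(2σ²)) = 0.28 ⇒ Δx = σ·√(−2 ln 0.28) = 1.445 × 1.596 = 2.306 m.
Width = 2Δx = 4.61 m.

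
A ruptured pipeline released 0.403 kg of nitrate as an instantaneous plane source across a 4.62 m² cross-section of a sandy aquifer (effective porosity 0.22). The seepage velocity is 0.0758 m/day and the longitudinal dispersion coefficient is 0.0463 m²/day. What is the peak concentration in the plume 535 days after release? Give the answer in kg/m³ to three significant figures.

The peak of an instantaneous 1D plume sits at x = vt; there the Gaussian factor is 1 and C_max = M/(n_e·A·√(4πDt)), where n_e·A is the pore area the mass is dissolved in.
√(4πDt) = √(4π × 0.0463 × 535) = 17.64 m, so C_max = 0.403/(0.22 × 4.62 × 17.64) = 0.0225 kg/m³.

0.0225 kg/m³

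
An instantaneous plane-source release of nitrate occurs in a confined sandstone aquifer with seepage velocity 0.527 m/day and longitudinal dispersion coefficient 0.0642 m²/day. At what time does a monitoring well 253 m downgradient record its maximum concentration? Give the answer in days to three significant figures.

480 days

For the 1D instantaneous-source solution, setting ∂C/∂t = 0 at fixed x gives v²t² + 2Dt − x² = 0, so t = (√(D² + v²x²) − D)/v².
√(D² + v²x²) = √(0.0642² + 0.527² × 253²) = 133.3; v² = 0.277729.
t = (133.3 − 0.0642)/0.277729 = 480 days (vs. the pure-advection estimate x/v = 480 d).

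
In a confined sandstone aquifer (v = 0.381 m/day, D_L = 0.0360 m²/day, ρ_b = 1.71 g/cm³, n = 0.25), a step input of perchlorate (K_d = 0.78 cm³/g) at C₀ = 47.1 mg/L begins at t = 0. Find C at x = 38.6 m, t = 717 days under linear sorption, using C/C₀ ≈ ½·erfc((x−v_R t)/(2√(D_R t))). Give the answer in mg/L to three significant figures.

44.4 mg/L

Retardation factor R = 1 + ρ_b·K_d/n = 1 + 1.71 × 0.78/0.25 = 6.335.
Sorption retards both mechanisms: v_R = v/R = 0.06014 m/day, D_R = D/R = 0.005683 m²/day.
v_R·t = 0.06014 × 717 = 43.12038 m; 2√(D_R t) = 4.037 m; argument = (38.6 − 43.12038)/4.037 = -1.120.
C = C₀ × ½·erfc(-1.120) = 47.1 × 0.9434 = 44.4 mg/L.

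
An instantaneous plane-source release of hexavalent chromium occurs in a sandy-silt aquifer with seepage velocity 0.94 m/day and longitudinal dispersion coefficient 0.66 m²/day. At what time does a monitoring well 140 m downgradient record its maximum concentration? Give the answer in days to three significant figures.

148 days

For the 1D instantaneous-source solution, setting ∂C/∂t = 0 at fixed x gives v²t² + 2Dt − x² = 0, so t = (√(D² + v²x²) − D)/v².
√(D² + v²x²) = √(0.66² + 0.94² × 140²) = 131.6; v² = 0.8836.
t = (131.6 − 0.66)/0.8836 = 148 days (vs. the pure-advection estimate x/v = 149 d).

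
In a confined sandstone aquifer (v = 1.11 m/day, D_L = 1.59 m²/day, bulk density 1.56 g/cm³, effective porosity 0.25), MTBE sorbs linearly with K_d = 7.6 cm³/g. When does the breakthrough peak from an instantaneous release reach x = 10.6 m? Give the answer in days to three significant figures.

Retardation factor R = 1 + ρ_b·K_d/n = 1 + 1.56 × 7.6/0.25 = 48.42.
Sorption retards both mechanisms: v_R = v/R = 0.02292 m/day, D_R = D/R = 0.03284 m²/day.
Peak time from v_R²t² + 2D_R t − x² = 0: t = (√(D_R² + v_R²x²) − D_R)/v_R².
√(D_R² + v_R²x²) = √(0.03284² + 0.02292² × 10.6²) = 0.2452; v_R² = 0.0005253.
t = (0.2452 − 0.03284)/0.0005253 = 404 days.

404 days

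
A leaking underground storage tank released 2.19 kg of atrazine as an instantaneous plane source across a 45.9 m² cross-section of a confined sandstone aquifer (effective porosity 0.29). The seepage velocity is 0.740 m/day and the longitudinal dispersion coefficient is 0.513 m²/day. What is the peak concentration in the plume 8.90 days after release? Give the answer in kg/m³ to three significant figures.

0.0217 kg/m³

The peak of an instantaneous 1D plume sits at x = vt; there the Gaussian factor is 1 and C_max = M/(n_e·A·√(4πDt)), where n_e·A is the pore area the mass is dissolved in.
√(4πDt) = √(4π × 0.513 × 8.90) = 7.575 m, so C_max = 2.19/(0.29 × 45.9 × 7.575) = 0.0217 kg/m³.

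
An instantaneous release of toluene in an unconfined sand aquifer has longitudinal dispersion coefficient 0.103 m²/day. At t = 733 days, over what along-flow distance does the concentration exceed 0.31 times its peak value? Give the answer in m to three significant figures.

The plume is Gaussian with σ = √(2Dt) = √(2 × 0.103 × 733) = 12.29 m.
C/C_peak = exp(−Δx²/(2σ²)) = 0.31 ⇒ Δx = σ·√(−2 ln 0.31) = 12.29 × 1.530 = 18.80 m.
Width = 2Δx = 37.6 m.

37.6 m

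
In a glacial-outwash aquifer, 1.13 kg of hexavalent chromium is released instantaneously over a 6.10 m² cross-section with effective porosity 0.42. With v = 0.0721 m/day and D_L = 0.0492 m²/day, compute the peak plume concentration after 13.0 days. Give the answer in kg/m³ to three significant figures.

The peak of an instantaneous 1D plume sits at x = vt; there the Gaussian factor is 1 and C_max = M/(n_e·A·√(4πDt)), where n_e·A is the pore area the mass is dissolved in.
√(4πDt) = √(4π × 0.0492 × 13.0) = 2.835 m, so C_max = 1.13/(0.42 × 6.10 × 2.835) = 0.156 kg/m³.

0.156 kg/m³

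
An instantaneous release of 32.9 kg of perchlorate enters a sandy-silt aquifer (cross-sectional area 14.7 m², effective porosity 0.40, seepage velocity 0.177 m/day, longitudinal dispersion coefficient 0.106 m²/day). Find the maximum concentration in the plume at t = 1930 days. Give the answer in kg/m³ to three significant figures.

0.110 kg/m³

The peak of an instantaneous 1D plume sits at x = vt; there the Gaussian factor is 1 and C_max = M/(n_e·A·√(4πDt)), where n_e·A is the pore area the mass is dissolved in.
√(4πDt) = √(4π × 0.106 × 1930) = 50.70 m, so C_max = 32.9/(0.40 × 14.7 × 50.70) = 0.110 kg/m³.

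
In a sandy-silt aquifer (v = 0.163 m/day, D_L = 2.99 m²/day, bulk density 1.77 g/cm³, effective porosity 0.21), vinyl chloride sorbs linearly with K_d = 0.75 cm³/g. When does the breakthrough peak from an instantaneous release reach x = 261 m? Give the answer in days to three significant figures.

Retardation factor R = 1 + ρ_b·K_d/n = 1 + 1.77 × 0.75/0.21 = 7.321.
Sorption retards both mechanisms: v_R = v/R = 0.02226 m/day, D_R = D/R = 0.4084 m²/day.
Peak time from v_R²t² + 2D_R t − x² = 0: t = (√(D_R² + v_R²x²) − D_R)/v_R².
√(D_R² + v_R²x²) = √(0.4084² + 0.02226² × 261²) = 5.824; v_R² = 0.0004955.
t = (5.824 − 0.4084)/0.0004955 = 10900 days.

10900 days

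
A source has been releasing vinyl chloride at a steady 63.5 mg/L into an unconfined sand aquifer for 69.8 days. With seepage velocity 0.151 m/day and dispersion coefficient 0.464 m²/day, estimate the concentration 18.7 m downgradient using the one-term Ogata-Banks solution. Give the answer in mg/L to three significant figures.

9.86 mg/L

For a continuous step input, C/C₀ ≈ ½·erfc((x−vt)/(2√(Dt))).
vt = 0.151 × 69.8 = 10.5398 m and 2√(Dt) = 2√(0.464 × 69.8) = 11.38 m.
Argument (x−vt)/(2√(Dt)) = (18.7 − 10.5398)/11.38 = 0.7171; ½·erfc(0.7171) = 0.1553.
C = 63.5 × 0.1553 = 9.86 mg/L.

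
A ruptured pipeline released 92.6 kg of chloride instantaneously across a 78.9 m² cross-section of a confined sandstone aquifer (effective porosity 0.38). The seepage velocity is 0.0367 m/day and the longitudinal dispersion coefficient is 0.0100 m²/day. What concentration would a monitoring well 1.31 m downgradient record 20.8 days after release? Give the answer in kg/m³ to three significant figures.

1.33 kg/m³

For an instantaneous plane source, C(x,t) = M/(n_e·A·√(4πDt)) · exp(−(x−vt)²/(4Dt)), with n_e·A the pore (flow) area.
Plume center vt = 0.0367 × 20.8 = 0.76336 m, so the well at 1.31 m is 0.54664 m downgradient of the peak.
√(4πDt) = 1.617 m, giving peak height M/(n_e·A·√(4πDt)) = 92.6/(0.38 × 78.9 × 1.617) = 1.910 kg/m³.
(x−vt)²/(4Dt) = (0.54664)²/(4 × 0.0100 × 20.8) = 0.3592; exp(−0.3592) = 0.6982.
C = 1.910 × 0.6982 = 1.33 kg/m³.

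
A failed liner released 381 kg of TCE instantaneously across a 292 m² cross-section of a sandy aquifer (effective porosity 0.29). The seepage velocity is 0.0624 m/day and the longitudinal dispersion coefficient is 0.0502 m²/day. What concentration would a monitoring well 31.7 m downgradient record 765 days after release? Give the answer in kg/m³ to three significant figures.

For an instantaneous plane source, C(x,t) = M/(n_e·A·√(4πDt)) · exp(−(x−vt)²/(4Dt)), with n_e·A the pore (flow) area.
Plume center vt = 0.0624 × 765 = 47.736 m, so the well at 31.7 m is 16.036 m upgradient of the peak.
√(4πDt) = 21.97 m, giving peak height M/(n_e·A·√(4πDt)) = 381/(0.29 × 292 × 21.97) = 0.2048 kg/m³.
(x−vt)²/(4Dt) = (-16.036)²/(4 × 0.0502 × 765) = 1.674; exp(−1.674) = 0.1875.
C = 0.2048 × 0.1875 = 0.0384 kg/m³.

0.0384 kg/m³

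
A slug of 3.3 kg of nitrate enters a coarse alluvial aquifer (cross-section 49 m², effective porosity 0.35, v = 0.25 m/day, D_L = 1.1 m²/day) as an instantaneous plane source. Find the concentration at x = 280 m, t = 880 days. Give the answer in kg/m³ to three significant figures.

For an instantaneous plane source, C(x,t) = M/(n_e·A·√(4πDt)) · exp(−(x−vt)²/(4Dt)), with n_e·A the pore (flow) area.
Plume center vt = 0.25 × 880 = 220 m, so the well at 280 m is 60 m downgradient of the peak.
√(4πDt) = 110.3 m, giving peak height M/(n_e·A·√(4πDt)) = 3.3/(0.35 × 49 × 110.3) = 0.001745 kg/m³.
(x−vt)²/(4Dt) = (60)²/(4 × 1.1 × 880) = 0.9298; exp(−0.9298) = 0.3946.
C = 0.001745 × 0.3946 = 0.000689 kg/m³.

0.000689 kg/m³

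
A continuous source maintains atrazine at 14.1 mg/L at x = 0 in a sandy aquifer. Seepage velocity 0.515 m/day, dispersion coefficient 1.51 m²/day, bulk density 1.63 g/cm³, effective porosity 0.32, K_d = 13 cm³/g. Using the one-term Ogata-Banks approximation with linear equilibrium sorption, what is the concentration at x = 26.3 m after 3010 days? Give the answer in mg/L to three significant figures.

5.50 mg/L

Retardation factor R = 1 + ρ_b·K_d/n = 1 + 1.63 × 13/0.32 = 67.22.
Sorption retards both mechanisms: v_R = v/R = 0.007661 m/day, D_R = D/R = 0.02246 m²/day.
v_R·t = 0.007661 × 3010 = 23.05961 m; 2√(D_R t) = 16.44 m; argument = (26.3 − 23.05961)/16.44 = 0.1971.
C = C₀ × ½·erfc(0.1971) = 14.1 × 0.3902 = 5.50 mg/L.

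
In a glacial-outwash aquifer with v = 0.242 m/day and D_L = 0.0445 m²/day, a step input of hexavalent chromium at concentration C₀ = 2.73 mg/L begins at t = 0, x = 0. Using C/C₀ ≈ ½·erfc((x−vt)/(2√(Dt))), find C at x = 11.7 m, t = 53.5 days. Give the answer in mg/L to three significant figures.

For a continuous step input, C/C₀ ≈ ½·erfc((x−vt)/(2√(Dt))).
vt = 0.242 × 53.5 = 12.947 m and 2√(Dt) = 2√(0.0445 × 53.5) = 3.086 m.
Argument (x−vt)/(2√(Dt)) = (11.7 − 12.947)/3.086 = -0.4041; ½·erfc(-0.4041) = 0.7162.
C = 2.73 × 0.7162 = 1.96 mg/L.

1.96 mg/L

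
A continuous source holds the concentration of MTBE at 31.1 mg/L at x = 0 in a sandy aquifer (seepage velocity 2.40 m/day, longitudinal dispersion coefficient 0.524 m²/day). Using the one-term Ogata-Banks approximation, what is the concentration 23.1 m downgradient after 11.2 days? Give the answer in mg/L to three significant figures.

For a continuous step input, C/C₀ ≈ ½·erfc((x−vt)/(2√(Dt))).
vt = 2.40 × 11.2 = 26.88 m and 2√(Dt) = 2√(0.524 × 11.2) = 4.845 m.
Argument (x−vt)/(2√(Dt)) = (23.1 − 26.88)/4.845 = -0.7802; ½·erfc(-0.7802) = 0.8651.
C = 31.1 × 0.8651 = 26.9 mg/L.

26.9 mg/L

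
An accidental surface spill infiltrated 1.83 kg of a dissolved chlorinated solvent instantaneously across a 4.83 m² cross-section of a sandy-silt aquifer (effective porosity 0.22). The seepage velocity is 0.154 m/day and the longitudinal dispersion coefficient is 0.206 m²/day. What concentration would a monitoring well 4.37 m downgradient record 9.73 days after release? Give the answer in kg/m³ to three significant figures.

For an instantaneous plane source, C(x,t) = M/(n_e·A·√(4πDt)) · exp(−(x−vt)²/(4Dt)), with n_e·A the pore (flow) area.
Plume center vt = 0.154 × 9.73 = 1.49842 m, so the well at 4.37 m is 2.87158 m downgradient of the peak.
√(4πDt) = 5.019 m, giving peak height M/(n_e·A·√(4πDt)) = 1.83/(0.22 × 4.83 × 5.019) = 0.3431 kg/m³.
(x−vt)²/(4Dt) = (2.87158)²/(4 × 0.206 × 9.73) = 1.028; exp(−1.028) = 0.3577.
C = 0.3431 × 0.3577 = 0.123 kg/m³.

0.123 kg/m³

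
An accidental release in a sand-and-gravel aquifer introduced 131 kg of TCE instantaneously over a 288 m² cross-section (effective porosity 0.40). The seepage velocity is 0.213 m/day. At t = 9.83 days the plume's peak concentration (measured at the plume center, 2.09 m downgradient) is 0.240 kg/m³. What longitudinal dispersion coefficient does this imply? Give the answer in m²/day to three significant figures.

At the plume center C_max = M/(n_e·A·√(4πDt)), so D = M²/(4πt·(n_e·A·C_max)²).
n_e·A·C_max = 0.40 × 288 × 0.240 = 27.65 kg/m.
D = 131²/(4π × 9.83 × 27.65²) = 0.182 m²/day.

0.182 m²/day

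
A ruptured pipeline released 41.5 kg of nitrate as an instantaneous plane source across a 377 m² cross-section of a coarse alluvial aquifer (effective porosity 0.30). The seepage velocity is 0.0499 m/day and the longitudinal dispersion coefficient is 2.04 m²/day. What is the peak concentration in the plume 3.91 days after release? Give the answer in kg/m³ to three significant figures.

0.0367 kg/m³

The peak of an instantaneous 1D plume sits at x = vt; there the Gaussian factor is 1 and C_max = M/(n_e·A·√(4πDt)), where n_e·A is the pore area the mass is dissolved in.
√(4πDt) = √(4π × 2.04 × 3.91) = 10.01 m, so C_max = 41.5/(0.30 × 377 × 10.01) = 0.0367 kg/m³.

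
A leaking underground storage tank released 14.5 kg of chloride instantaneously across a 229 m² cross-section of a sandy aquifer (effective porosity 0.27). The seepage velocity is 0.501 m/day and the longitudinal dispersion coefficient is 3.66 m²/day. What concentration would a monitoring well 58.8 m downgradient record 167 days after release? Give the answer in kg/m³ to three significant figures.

For an instantaneous plane source, C(x,t) = M/(n_e·A·√(4πDt)) · exp(−(x−vt)²/(4Dt)), with n_e·A the pore (flow) area.
Plume center vt = 0.501 × 167 = 83.667 m, so the well at 58.8 m is 24.867 m upgradient of the peak.
√(4πDt) = 87.64 m, giving peak height M/(n_e·A·√(4πDt)) = 14.5/(0.27 × 229 × 87.64) = 0.002676 kg/m³.
(x−vt)²/(4Dt) = (-24.867)²/(4 × 3.66 × 167) = 0.2529; exp(−0.2529) = 0.7765.
C = 0.002676 × 0.7765 = 0.00208 kg/m³.

0.00208 kg/m³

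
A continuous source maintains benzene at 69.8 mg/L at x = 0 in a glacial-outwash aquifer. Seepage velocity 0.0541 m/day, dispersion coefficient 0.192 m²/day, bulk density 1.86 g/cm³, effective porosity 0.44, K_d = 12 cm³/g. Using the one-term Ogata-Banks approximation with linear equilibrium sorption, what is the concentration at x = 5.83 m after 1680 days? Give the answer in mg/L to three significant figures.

8.68 mg/L

Retardation factor R = 1 + ρ_b·K_d/n = 1 + 1.86 × 12/0.44 = 51.73.
Sorption retards both mechanisms: v_R = v/R = 0.001046 m/day, D_R = D/R = 0.003712 m²/day.
v_R·t = 0.001046 × 1680 = 1.75728 m; 2√(D_R t) = 4.994 m; argument = (5.83 − 1.75728)/4.994 = 0.8155.
C = C₀ × ½·erfc(0.8155) = 69.8 × 0.1244 = 8.68 mg/L.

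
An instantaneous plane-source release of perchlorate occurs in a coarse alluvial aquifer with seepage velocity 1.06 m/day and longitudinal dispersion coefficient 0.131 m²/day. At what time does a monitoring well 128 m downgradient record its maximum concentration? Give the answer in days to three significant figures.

121 days

For the 1D instantaneous-source solution, setting ∂C/∂t = 0 at fixed x gives v²t² + 2Dt − x² = 0, so t = (√(D² + v²x²) − D)/v².
√(D² + v²x²) = √(0.131² + 1.06² × 128²) = 135.7; v² = 1.1236.
t = (135.7 − 0.131)/1.1236 = 121 days (vs. the pure-advection estimate x/v = 121 d).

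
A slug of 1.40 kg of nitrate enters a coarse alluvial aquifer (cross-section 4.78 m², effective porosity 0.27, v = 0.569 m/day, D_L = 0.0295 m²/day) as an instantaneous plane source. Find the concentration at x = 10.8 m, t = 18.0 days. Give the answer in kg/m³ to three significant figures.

0.363 kg/m³

For an instantaneous plane source, C(x,t) = M/(n_e·A·√(4πDt)) · exp(−(x−vt)²/(4Dt)), with n_e·A the pore (flow) area.
Plume center vt = 0.569 × 18.0 = 10.242 m, so the well at 10.8 m is 0.558 m downgradient of the peak.
√(4πDt) = 2.583 m, giving peak height M/(n_e·A·√(4πDt)) = 1.40/(0.27 × 4.78 × 2.583) = 0.4200 kg/m³.
(x−vt)²/(4Dt) = (0.558)²/(4 × 0.0295 × 18.0) = 0.1466; exp(−0.1466) = 0.8636.
C = 0.4200 × 0.8636 = 0.363 kg/m³.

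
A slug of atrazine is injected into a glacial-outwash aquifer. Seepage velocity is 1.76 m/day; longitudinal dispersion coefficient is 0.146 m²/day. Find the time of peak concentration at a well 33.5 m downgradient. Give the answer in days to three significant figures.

19.0 days

For the 1D instantaneous-source solution, setting ∂C/∂t = 0 at fixed x gives v²t² + 2Dt − x² = 0, so t = (√(D² + v²x²) − D)/v².
√(D² + v²x²) = √(0.146² + 1.76² × 33.5²) = 58.96; v² = 3.0976.
t = (58.96 − 0.146)/3.0976 = 19.0 days (vs. the pure-advection estimate x/v = 19.0 d).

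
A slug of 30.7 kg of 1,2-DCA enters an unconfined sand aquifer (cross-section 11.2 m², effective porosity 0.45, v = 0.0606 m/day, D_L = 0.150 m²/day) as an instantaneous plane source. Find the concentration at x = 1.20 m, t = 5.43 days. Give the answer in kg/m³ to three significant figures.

1.51 kg/m³

For an instantaneous plane source, C(x,t) = M/(n_e·A·√(4πDt)) · exp(−(x−vt)²/(4Dt)), with n_e·A the pore (flow) area.
Plume center vt = 0.0606 × 5.43 = 0.329058 m, so the well at 1.20 m is 0.870942 m downgradient of the peak.
√(4πDt) = 3.199 m, giving peak height M/(n_e·A·√(4πDt)) = 30.7/(0.45 × 11.2 × 3.199) = 1.904 kg/m³.
(x−vt)²/(4Dt) = (0.870942)²/(4 × 0.150 × 5.43) = 0.2328; exp(−0.2328) = 0.7923.
C = 1.904 × 0.7923 = 1.51 kg/m³.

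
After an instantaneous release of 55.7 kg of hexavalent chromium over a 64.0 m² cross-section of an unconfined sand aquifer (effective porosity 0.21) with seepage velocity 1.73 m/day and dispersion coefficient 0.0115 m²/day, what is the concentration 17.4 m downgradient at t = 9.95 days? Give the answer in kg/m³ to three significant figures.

3.20 kg/m³

For an instantaneous plane source, C(x,t) = M/(n_e·A·√(4πDt)) · exp(−(x−vt)²/(4Dt)), with n_e·A the pore (flow) area.
Plume center vt = 1.73 × 9.95 = 17.2135 m, so the well at 17.4 m is 0.1865 m downgradient of the peak.
√(4πDt) = 1.199 m, giving peak height M/(n_e·A·√(4πDt)) = 55.7/(0.21 × 64.0 × 1.199) = 3.457 kg/m³.
(x−vt)²/(4Dt) = (0.1865)²/(4 × 0.0115 × 9.95) = 0.07599; exp(−0.07599) = 0.9268.
C = 3.457 × 0.9268 = 3.20 kg/m³.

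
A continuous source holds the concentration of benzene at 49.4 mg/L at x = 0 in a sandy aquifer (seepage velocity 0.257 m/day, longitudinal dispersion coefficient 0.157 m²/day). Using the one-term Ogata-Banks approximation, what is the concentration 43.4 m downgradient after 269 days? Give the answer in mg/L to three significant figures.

49.3 mg/L

For a continuous step input, C/C₀ ≈ ½·erfc((x−vt)/(2√(Dt))).
vt = 0.257 × 269 = 69.133 m and 2√(Dt) = 2√(0.157 × 269) = 13.00 m.
Argument (x−vt)/(2√(Dt)) = (43.4 − 69.133)/13.00 = -1.979; ½·erfc(-1.979) = 0.9974.
C = 49.4 × 0.9974 = 49.3 mg/L.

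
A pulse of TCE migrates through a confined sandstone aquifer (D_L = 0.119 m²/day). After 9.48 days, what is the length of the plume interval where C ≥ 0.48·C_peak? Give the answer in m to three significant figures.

3.64 m

The plume is Gaussian with σ = √(2Dt) = √(2 × 0.119 × 9.48) = 1.502 m.
C/C_peak = exp(−Δx²/(2σ²)) = 0.48 ⇒ Δx = σ·√(−2 ln 0.48) = 1.502 × 1.212 = 1.820 m.
Width = 2Δx = 3.64 m.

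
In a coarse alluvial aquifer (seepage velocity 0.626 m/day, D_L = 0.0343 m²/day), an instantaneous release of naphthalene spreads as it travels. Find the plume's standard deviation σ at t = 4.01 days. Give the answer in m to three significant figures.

0.524 m

Dispersive spreading gives a Gaussian with σ² = 2Dt; advection only shifts the center.
σ = √(2 × 0.0343 × 4.01) = 0.524 m.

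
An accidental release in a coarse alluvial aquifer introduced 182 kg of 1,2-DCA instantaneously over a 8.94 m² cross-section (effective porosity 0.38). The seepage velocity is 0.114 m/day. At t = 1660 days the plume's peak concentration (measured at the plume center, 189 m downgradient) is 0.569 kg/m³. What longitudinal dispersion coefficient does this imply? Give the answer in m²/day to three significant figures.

0.425 m²/day

At the plume center C_max = M/(n_e·A·√(4πDt)), so D = M²/(4πt·(n_e·A·C_max)²).
n_e·A·C_max = 0.38 × 8.94 × 0.569 = 1.933 kg/m.
D = 182²/(4π × 1660 × 1.933²) = 0.425 m²/day.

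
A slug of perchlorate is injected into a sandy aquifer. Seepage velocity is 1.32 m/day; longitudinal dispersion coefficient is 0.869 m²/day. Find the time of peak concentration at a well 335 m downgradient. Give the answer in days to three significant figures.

253 days

For the 1D instantaneous-source solution, setting ∂C/∂t = 0 at fixed x gives v²t² + 2Dt − x² = 0, so t = (√(D² + v²x²) − D)/v².
√(D² + v²x²) = √(0.869² + 1.32² × 335²) = 442.2; v² = 1.7424.
t = (442.2 − 0.869)/1.7424 = 253 days (vs. the pure-advection estimate x/v = 254 d).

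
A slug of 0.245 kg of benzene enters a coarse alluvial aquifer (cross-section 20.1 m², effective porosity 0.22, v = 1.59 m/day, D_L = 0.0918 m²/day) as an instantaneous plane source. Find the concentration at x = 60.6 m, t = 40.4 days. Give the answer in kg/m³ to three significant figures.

0.00333 kg/m³

For an instantaneous plane source, C(x,t) = M/(n_e·A·√(4πDt)) · exp(−(x−vt)²/(4Dt)), with n_e·A the pore (flow) area.
Plume center vt = 1.59 × 40.4 = 64.236 m, so the well at 60.6 m is 3.636 m upgradient of the peak.
√(4πDt) = 6.827 m, giving peak height M/(n_e·A·√(4πDt)) = 0.245/(0.22 × 20.1 × 6.827) = 0.008116 kg/m³.
(x−vt)²/(4Dt) = (-3.636)²/(4 × 0.0918 × 40.4) = 0.8912; exp(−0.8912) = 0.4102.
C = 0.008116 × 0.4102 = 0.00333 kg/m³.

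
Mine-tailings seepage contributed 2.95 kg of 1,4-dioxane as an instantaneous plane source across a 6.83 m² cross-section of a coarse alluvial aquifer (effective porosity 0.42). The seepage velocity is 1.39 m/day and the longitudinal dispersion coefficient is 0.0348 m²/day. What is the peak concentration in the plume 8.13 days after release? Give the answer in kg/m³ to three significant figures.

The peak of an instantaneous 1D plume sits at x = vt; there the Gaussian factor is 1 and C_max = M/(n_e·A·√(4πDt)), where n_e·A is the pore area the mass is dissolved in.
√(4πDt) = √(4π × 0.0348 × 8.13) = 1.886 m, so C_max = 2.95/(0.42 × 6.83 × 1.886) = 0.545 kg/m³.

0.545 kg/m³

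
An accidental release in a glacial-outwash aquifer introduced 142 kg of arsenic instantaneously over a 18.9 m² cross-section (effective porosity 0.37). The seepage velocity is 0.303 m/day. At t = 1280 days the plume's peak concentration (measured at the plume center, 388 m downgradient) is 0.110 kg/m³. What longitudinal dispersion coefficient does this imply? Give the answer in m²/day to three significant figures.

2.12 m²/day

At the plume center C_max = M/(n_e·A·√(4πDt)), so D = M²/(4πt·(n_e·A·C_max)²).
n_e·A·C_max = 0.37 × 18.9 × 0.110 = 0.7692 kg/m.
D = 142²/(4π × 1280 × 0.7692²) = 2.12 m²/day.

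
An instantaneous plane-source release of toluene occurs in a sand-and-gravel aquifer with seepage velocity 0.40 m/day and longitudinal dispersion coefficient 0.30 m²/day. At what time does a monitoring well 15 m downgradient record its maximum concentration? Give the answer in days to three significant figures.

For the 1D instantaneous-source solution, setting ∂C/∂t = 0 at fixed x gives v²t² + 2Dt − x² = 0, so t = (√(D² + v²x²) − D)/v².
√(D² + v²x²) = √(0.30² + 0.40² × 15²) = 6.007; v² = 0.16.
t = (6.007 − 0.30)/0.16 = 35.7 days (vs. the pure-advection estimate x/v = 37.5 d).

35.7 days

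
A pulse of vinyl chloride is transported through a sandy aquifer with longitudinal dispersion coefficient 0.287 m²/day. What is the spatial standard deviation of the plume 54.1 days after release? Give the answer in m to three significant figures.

Dispersive spreading gives a Gaussian with σ² = 2Dt; advection only shifts the center.
σ = √(2 × 0.287 × 54.1) = 5.57 m.

5.57 m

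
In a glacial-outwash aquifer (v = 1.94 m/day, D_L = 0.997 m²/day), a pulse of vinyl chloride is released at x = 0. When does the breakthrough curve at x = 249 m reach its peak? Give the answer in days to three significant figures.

128 days

For the 1D instantaneous-source solution, setting ∂C/∂t = 0 at fixed x gives v²t² + 2Dt − x² = 0, so t = (√(D² + v²x²) − D)/v².
√(D² + v²x²) = √(0.997² + 1.94² × 249²) = 483.1; v² = 3.7636.
t = (483.1 − 0.997)/3.7636 = 128 days (vs. the pure-advection estimate x/v = 128 d).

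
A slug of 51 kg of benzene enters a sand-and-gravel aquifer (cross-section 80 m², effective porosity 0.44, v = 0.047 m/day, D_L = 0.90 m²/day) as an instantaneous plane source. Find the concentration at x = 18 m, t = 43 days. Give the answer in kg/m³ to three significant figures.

0.0126 kg/m³

For an instantaneous plane source, C(x,t) = M/(n_e·A·√(4πDt)) · exp(−(x−vt)²/(4Dt)), with n_e·A the pore (flow) area.
Plume center vt = 0.047 × 43 = 2.021 m, so the well at 18 m is 15.979 m downgradient of the peak.
√(4πDt) = 22.05 m, giving peak height M/(n_e·A·√(4πDt)) = 51/(0.44 × 80 × 22.05) = 0.06571 kg/m³.
(x−vt)²/(4Dt) = (15.979)²/(4 × 0.90 × 43) = 1.649; exp(−1.649) = 0.1922.
C = 0.06571 × 0.1922 = 0.0126 kg/m³.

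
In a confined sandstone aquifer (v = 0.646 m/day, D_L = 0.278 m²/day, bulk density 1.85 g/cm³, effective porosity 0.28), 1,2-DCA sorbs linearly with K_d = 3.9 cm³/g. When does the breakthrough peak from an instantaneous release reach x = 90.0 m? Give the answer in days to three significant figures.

Retardation factor R = 1 + ρ_b·K_d/n = 1 + 1.85 × 3.9/0.28 = 26.77.
Sorption retards both mechanisms: v_R = v/R = 0.02413 m/day, D_R = D/R = 0.01038 m²/day.
Peak time from v_R²t² + 2D_R t − x² = 0: t = (√(D_R² + v_R²x²) − D_R)/v_R².
√(D_R² + v_R²x²) = √(0.01038² + 0.02413² × 90.0²) = 2.172; v_R² = 0.0005823.
t = (2.172 − 0.01038)/0.0005823 = 3710 days.

3710 days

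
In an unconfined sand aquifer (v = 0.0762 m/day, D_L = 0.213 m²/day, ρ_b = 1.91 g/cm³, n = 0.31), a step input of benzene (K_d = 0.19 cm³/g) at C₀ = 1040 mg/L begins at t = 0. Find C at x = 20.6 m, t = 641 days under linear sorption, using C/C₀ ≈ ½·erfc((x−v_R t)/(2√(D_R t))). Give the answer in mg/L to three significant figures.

590 mg/L

Retardation factor R = 1 + ρ_b·K_d/n = 1 + 1.91 × 0.19/0.31 = 2.171.
Sorption retards both mechanisms: v_R = v/R = 0.03510 m/day, D_R = D/R = 0.09811 m²/day.
v_R·t = 0.03510 × 641 = 22.4991 m; 2√(D_R t) = 15.86 m; argument = (20.6 − 22.4991)/15.86 = -0.1197.
C = C₀ × ½·erfc(-0.1197) = 1040 × 0.5672 = 590 mg/L.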